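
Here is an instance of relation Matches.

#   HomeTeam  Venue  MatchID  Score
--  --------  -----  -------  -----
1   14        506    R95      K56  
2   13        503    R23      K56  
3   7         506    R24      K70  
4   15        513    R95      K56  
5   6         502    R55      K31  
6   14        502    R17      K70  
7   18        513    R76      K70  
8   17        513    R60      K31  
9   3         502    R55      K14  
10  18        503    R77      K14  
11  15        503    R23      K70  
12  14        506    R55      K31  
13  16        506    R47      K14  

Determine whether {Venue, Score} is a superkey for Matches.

All 13 rows have distinct {Venue, Score} values, so {Venue, Score} → (all attributes) holds and {Venue, Score} is a superkey.

Yes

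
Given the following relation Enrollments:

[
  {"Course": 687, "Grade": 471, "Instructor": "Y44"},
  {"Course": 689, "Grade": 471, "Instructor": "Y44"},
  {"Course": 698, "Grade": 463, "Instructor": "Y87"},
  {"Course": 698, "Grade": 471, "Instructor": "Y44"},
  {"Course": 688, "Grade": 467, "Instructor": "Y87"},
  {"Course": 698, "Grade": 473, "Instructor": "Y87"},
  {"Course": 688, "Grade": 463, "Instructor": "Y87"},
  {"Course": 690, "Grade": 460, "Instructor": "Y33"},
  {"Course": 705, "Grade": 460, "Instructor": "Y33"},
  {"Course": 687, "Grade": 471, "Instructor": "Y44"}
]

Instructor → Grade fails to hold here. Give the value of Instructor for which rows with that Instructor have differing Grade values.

Y87

Instructor=Y44: 4 rows → Grade = 471, 471, 471, 471 ✓
Instructor=Y87: 4 rows → Grade takes values {463, 467, 473} — violation
Instructor=Y33: 2 rows → Grade = 460, 460 ✓
The only Instructor value with inconsistent Grade is Instructor=Y87.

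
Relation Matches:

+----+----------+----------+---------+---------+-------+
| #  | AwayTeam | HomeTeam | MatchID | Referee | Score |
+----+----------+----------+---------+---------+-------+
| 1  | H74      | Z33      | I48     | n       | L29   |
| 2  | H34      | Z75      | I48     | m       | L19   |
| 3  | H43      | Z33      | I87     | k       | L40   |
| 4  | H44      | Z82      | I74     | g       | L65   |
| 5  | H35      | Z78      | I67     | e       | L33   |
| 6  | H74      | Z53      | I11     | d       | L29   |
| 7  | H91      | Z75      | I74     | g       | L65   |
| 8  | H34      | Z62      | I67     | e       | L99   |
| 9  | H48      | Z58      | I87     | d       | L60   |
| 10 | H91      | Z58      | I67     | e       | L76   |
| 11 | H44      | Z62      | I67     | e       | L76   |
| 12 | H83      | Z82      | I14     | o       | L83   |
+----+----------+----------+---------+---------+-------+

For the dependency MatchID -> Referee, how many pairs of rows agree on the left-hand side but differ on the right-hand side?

MatchID=I48: violating pairs (1,2) — 1 pair.
MatchID=I87: violating pairs (3,9) — 1 pair.
MatchID=I74: all 2 rows agree on Referee — 0 pairs.
MatchID=I67: all 4 rows agree on Referee — 0 pairs.

2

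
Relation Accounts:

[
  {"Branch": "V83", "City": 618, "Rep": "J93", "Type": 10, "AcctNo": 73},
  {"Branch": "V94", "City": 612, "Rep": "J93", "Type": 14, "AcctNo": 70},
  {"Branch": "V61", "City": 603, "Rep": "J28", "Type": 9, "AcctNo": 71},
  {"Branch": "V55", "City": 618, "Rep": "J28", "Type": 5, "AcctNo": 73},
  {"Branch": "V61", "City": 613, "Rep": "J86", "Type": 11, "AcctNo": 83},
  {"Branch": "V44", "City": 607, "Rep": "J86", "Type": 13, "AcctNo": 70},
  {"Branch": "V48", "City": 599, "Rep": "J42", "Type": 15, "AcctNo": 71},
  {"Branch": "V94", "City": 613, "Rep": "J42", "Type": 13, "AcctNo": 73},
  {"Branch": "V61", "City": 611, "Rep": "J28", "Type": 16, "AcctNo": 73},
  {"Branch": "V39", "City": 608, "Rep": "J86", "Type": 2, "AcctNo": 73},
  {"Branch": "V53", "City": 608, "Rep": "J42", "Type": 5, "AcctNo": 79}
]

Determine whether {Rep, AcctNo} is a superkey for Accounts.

No

Two distinct rows share (Rep=J28, AcctNo=73), so {Rep, AcctNo} does not determine every attribute — not a superkey.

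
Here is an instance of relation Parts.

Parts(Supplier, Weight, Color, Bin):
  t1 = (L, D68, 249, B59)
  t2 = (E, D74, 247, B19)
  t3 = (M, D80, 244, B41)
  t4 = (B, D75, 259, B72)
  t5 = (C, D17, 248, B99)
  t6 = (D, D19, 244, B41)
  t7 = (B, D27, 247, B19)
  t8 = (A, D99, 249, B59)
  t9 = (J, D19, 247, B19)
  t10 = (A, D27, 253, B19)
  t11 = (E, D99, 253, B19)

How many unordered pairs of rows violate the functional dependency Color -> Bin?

Color=249: all 2 rows agree on Bin — 0 pairs.
Color=247: all 3 rows agree on Bin — 0 pairs.
Color=244: all 2 rows agree on Bin — 0 pairs.
Color=253: all 2 rows agree on Bin — 0 pairs.

0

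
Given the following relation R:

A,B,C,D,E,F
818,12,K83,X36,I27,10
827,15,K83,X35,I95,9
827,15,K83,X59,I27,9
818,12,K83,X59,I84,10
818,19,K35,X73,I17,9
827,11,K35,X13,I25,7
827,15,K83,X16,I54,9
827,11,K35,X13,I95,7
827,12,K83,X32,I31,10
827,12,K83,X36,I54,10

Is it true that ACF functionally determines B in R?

(A=818, C=K83, F=10): 2 rows → B = 12, 12 ✓
(A=827, C=K83, F=9): 3 rows → B = 15, 15, 15 ✓
(A=818, C=K35, F=9): 1 row → B = 19 ✓
(A=827, C=K35, F=7): 2 rows → B = 11, 11 ✓
(A=827, C=K83, F=10): 2 rows → B = 12, 12 ✓
Every ACF value is associated with a single B value, so ACF → B holds.

Yes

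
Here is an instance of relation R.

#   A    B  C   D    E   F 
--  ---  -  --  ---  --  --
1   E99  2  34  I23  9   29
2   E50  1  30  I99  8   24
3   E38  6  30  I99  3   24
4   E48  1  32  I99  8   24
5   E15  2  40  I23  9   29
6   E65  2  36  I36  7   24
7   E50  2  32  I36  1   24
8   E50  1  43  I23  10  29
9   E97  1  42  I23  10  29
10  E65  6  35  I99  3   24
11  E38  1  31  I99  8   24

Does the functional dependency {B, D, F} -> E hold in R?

No

(B=2, D=I23, F=29): rows 1, 5 → E = 9, 9 ✓
(B=1, D=I99, F=24): rows 2, 4, 11 → E = 8, 8, 8 ✓
(B=6, D=I99, F=24): rows 3, 10 → E = 3, 3 ✓
(B=2, D=I36, F=24): rows 6, 7 → E takes values {7, 1} — violation
(B=1, D=I23, F=29): rows 8, 9 → E = 10, 10 ✓
Two rows agree on {B, D, F} but differ on E, so {B, D, F} -> E does not hold.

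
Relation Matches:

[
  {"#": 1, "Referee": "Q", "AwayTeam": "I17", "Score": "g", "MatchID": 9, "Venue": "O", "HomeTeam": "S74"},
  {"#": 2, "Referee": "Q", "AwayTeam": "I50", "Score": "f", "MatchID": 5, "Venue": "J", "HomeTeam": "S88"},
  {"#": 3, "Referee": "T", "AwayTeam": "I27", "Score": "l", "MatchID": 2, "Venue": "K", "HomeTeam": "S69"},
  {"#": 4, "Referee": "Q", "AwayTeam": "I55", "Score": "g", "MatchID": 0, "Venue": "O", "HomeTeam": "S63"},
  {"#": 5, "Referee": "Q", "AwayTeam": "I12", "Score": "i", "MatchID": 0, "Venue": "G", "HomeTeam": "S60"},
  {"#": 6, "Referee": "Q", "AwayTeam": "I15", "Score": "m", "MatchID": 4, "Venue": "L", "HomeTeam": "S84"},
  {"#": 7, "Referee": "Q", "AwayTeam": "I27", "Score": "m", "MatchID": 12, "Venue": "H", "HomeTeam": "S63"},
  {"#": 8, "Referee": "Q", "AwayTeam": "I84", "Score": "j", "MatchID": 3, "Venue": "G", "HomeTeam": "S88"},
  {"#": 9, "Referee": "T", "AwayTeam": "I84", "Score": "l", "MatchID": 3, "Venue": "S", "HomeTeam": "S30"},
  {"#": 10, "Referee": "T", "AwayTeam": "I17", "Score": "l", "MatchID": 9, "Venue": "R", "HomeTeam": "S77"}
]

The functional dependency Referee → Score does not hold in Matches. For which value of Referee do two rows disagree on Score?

Referee=Q: rows 1, 2, 4, 5, 6, 7, 8 → Score takes values {g, f, i, m, j} — violation
Referee=T: rows 3, 9, 10 → Score = l, l, l ✓
The only Referee value with inconsistent Score is Referee=Q.

Q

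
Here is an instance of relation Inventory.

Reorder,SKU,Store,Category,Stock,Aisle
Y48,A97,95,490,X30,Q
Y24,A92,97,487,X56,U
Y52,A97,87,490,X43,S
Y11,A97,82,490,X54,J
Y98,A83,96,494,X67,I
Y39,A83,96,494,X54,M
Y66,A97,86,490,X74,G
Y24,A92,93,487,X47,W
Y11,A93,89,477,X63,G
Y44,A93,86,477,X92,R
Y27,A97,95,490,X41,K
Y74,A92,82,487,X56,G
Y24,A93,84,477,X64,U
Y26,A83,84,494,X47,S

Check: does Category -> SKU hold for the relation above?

Category=490: 5 rows → SKU = A97, A97, A97, A97, A97 ✓
Category=487: 3 rows → SKU = A92, A92, A92 ✓
Category=494: 3 rows → SKU = A83, A83, A83 ✓
Category=477: 3 rows → SKU = A93, A93, A93 ✓
Every Category value is associated with a single SKU value, so Category -> SKU holds.

Yes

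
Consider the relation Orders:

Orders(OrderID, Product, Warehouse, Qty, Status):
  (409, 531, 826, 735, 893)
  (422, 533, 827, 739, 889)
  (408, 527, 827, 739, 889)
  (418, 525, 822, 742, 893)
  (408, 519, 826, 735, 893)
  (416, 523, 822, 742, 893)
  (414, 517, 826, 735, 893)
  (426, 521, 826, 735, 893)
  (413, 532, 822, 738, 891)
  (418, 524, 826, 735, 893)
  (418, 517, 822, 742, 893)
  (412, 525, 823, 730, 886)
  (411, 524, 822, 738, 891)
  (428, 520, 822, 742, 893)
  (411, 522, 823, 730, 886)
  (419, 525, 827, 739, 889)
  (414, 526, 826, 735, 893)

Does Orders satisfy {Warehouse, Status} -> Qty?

(Warehouse=826, Status=893): 6 rows → Qty = 735, 735, 735, 735, 735, 735 ✓
(Warehouse=827, Status=889): 3 rows → Qty = 739, 739, 739 ✓
(Warehouse=822, Status=893): 4 rows → Qty = 742, 742, 742, 742 ✓
(Warehouse=822, Status=891): 2 rows → Qty = 738, 738 ✓
(Warehouse=823, Status=886): 2 rows → Qty = 730, 730 ✓
Every {Warehouse, Status} value is associated with a single Qty value, so {Warehouse, Status} -> Qty holds.

Yes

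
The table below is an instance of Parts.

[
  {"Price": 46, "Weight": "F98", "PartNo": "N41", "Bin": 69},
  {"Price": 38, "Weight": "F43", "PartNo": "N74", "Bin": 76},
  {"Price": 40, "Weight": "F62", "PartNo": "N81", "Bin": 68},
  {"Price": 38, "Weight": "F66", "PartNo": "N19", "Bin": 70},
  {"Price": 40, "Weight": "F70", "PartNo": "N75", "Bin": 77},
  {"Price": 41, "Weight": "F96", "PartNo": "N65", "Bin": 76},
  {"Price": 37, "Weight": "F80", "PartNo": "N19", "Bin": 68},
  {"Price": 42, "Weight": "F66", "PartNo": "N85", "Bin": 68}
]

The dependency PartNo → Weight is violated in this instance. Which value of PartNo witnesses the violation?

N19

PartNo=N41: 1 row → Weight = F98 ✓
PartNo=N74: 1 row → Weight = F43 ✓
PartNo=N81: 1 row → Weight = F62 ✓
PartNo=N19: 2 rows → Weight takes values {F66, F80} — violation
PartNo=N75: 1 row → Weight = F70 ✓
PartNo=N65: 1 row → Weight = F96 ✓
PartNo=N85: 1 row → Weight = F66 ✓
The only PartNo value with inconsistent Weight is PartNo=N19.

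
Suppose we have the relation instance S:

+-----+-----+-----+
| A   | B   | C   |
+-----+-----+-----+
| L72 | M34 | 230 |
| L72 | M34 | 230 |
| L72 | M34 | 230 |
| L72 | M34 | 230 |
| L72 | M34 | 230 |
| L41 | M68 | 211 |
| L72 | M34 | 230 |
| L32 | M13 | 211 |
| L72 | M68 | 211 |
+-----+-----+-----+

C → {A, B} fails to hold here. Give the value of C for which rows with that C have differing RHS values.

C=230: 6 rows → {A,B} = (L72, M34), (L72, M34), (L72, M34), (L72, M34), (L72, M34), (L72, M34) ✓
C=211: 3 rows → {A,B} takes values {(L41, M68), (L32, M13), (L72, M68)} — violation
The only C value with inconsistent RHS is C=211.

211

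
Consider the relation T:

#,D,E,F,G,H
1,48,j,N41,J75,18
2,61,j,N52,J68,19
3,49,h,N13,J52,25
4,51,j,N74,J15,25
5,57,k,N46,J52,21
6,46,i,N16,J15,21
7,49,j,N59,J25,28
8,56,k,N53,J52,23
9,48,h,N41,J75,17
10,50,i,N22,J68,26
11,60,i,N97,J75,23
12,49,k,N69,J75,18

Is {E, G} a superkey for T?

No

Rows 5 and 8 have the same {E, G} value (E=k, G=J52) but are distinct tuples, so {E, G} does not determine every attribute — not a superkey.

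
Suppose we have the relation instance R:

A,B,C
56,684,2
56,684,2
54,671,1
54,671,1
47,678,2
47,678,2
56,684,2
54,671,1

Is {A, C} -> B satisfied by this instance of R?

Yes

(A=56, C=2): 3 rows → B = 684, 684, 684 ✓
(A=54, C=1): 3 rows → B = 671, 671, 671 ✓
(A=47, C=2): 2 rows → B = 678, 678 ✓
Every {A, C} value is associated with a single B value, so {A, C} -> B holds.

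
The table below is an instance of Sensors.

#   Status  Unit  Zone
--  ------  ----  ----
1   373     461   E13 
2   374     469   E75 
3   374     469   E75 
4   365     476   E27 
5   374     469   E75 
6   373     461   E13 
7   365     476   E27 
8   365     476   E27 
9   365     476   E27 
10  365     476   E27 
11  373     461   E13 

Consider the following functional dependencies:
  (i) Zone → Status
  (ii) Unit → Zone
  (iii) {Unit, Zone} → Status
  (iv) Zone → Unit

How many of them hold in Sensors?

(i) Zone → Status: every LHS value maps to a single RHS value — holds.
(ii) Unit → Zone: every LHS value maps to a single RHS value — holds.
(iii) {Unit, Zone} → Status: every LHS value maps to a single RHS value — holds.
(iv) Zone → Unit: every LHS value maps to a single RHS value — holds.
4 of the 4 dependencies hold.

4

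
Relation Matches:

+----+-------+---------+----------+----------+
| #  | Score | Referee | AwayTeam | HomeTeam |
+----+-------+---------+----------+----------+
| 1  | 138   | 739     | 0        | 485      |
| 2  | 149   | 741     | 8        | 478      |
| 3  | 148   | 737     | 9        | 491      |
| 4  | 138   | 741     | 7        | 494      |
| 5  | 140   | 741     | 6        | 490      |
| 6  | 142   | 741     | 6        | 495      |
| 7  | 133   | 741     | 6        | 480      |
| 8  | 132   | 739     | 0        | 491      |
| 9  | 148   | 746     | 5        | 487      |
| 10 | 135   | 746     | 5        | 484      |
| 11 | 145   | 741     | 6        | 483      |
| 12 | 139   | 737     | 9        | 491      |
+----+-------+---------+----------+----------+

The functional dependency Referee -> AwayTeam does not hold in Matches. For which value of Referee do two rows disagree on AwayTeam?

741

Referee=739: rows 1, 8 → AwayTeam = 0, 0 ✓
Referee=741: rows 2, 4, 5, 6, 7, 11 → AwayTeam takes values {8, 7, 6} — violation
Referee=737: rows 3, 12 → AwayTeam = 9, 9 ✓
Referee=746: rows 9, 10 → AwayTeam = 5, 5 ✓
The only Referee value with inconsistent AwayTeam is Referee=741.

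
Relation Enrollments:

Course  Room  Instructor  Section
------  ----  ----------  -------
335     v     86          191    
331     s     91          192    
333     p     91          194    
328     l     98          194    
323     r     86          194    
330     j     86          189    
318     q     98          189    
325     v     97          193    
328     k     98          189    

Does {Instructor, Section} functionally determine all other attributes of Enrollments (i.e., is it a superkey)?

Two distinct rows share (Instructor=98, Section=189), so {Instructor, Section} does not determine every attribute — not a superkey.

No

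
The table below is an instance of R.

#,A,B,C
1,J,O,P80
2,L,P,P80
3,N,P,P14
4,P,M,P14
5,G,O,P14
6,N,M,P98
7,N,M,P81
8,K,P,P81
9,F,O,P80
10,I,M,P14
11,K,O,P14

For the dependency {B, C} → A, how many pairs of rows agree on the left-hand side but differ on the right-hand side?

3

(B=O, C=P80): violating pairs (1,9) — 1 pair.
(B=M, C=P14): violating pairs (4,10) — 1 pair.
(B=O, C=P14): violating pairs (5,11) — 1 pair.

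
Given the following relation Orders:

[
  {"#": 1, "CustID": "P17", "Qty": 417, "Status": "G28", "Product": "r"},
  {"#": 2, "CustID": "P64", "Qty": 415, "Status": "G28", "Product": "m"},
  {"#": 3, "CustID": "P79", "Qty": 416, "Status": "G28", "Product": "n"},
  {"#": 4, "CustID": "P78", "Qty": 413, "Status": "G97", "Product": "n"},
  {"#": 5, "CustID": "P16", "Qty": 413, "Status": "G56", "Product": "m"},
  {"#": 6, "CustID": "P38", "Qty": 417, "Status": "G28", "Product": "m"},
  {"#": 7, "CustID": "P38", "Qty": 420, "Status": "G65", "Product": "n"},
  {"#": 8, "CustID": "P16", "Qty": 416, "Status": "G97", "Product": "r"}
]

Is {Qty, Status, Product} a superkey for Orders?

Yes

All 8 rows have distinct {Qty, Status, Product} values, so {Qty, Status, Product} → (all attributes) holds and {Qty, Status, Product} is a superkey.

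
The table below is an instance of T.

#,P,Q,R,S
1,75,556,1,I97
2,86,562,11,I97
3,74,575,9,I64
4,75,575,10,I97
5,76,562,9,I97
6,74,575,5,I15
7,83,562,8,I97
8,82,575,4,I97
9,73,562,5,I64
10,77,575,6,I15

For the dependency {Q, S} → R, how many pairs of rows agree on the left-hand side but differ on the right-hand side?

(Q=562, S=I97): violating pairs (2,5), (2,7), (5,7) — 3 pairs.
(Q=575, S=I97): violating pairs (4,8) — 1 pair.
(Q=575, S=I15): violating pairs (6,10) — 1 pair.

5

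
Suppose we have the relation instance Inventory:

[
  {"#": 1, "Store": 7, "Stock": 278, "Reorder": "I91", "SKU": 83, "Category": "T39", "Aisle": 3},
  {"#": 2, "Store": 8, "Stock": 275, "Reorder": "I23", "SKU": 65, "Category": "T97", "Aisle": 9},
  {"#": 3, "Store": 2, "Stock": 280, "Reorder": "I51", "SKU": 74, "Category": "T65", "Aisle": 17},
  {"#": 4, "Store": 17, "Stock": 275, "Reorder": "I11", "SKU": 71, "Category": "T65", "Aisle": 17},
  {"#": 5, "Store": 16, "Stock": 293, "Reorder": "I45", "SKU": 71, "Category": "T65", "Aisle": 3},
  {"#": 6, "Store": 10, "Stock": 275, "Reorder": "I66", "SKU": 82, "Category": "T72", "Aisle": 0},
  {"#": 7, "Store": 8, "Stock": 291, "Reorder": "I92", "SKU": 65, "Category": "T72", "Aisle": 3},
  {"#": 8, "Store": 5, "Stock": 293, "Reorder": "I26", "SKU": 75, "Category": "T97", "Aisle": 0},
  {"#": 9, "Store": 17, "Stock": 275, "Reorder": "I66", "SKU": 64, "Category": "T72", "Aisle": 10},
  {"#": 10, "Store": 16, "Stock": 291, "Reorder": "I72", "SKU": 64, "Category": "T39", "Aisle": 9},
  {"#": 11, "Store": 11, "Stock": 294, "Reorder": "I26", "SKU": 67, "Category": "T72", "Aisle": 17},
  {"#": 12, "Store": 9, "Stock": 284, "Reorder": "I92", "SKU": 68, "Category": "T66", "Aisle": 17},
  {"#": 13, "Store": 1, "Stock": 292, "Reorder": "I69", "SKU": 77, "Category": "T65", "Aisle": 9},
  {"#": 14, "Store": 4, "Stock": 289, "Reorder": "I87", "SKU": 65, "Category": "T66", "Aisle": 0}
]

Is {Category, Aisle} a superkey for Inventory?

Rows 3 and 4 have the same {Category, Aisle} value (Category=T65, Aisle=17) but are distinct tuples, so {Category, Aisle} does not determine every attribute — not a superkey.

No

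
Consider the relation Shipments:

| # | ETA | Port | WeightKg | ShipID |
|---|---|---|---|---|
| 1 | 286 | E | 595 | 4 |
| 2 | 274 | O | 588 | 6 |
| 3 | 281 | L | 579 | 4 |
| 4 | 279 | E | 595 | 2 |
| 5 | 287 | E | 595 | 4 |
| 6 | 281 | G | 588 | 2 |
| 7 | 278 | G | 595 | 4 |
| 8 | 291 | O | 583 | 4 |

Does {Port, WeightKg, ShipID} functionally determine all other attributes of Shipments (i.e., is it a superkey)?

No

Rows 1 and 5 have the same {Port, WeightKg, ShipID} value (Port=E, WeightKg=595, ShipID=4) but are distinct tuples, so {Port, WeightKg, ShipID} does not determine every attribute — not a superkey.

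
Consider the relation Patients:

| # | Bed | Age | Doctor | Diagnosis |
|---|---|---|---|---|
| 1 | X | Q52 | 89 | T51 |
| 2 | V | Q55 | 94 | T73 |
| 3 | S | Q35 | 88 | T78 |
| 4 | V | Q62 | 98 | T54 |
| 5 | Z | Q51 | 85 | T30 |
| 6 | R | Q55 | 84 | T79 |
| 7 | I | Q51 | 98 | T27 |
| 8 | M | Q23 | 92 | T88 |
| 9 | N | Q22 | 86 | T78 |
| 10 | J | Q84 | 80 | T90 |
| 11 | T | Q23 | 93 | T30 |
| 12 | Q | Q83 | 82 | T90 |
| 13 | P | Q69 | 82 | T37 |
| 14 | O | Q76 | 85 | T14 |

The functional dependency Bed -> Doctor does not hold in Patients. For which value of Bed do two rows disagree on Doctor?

Bed=X: row 1 → Doctor = 89 ✓
Bed=V: rows 2, 4 → Doctor takes values {94, 98} — violation
Bed=S: row 3 → Doctor = 88 ✓
Bed=Z: row 5 → Doctor = 85 ✓
Bed=R: row 6 → Doctor = 84 ✓
Bed=I: row 7 → Doctor = 98 ✓
Bed=M: row 8 → Doctor = 92 ✓
Bed=N: row 9 → Doctor = 86 ✓
Bed=J: row 10 → Doctor = 80 ✓
Bed=T: row 11 → Doctor = 93 ✓
Bed=Q: row 12 → Doctor = 82 ✓
Bed=P: row 13 → Doctor = 82 ✓
Bed=O: row 14 → Doctor = 85 ✓
The only Bed value with inconsistent Doctor is Bed=V.

V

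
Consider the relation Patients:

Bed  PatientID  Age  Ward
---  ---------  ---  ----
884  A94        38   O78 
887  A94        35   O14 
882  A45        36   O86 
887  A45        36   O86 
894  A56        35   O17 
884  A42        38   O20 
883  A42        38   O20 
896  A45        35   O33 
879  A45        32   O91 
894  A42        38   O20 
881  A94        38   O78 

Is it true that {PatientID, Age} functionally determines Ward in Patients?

(PatientID=A94, Age=38): 2 rows → Ward = O78, O78 ✓
(PatientID=A94, Age=35): 1 row → Ward = O14 ✓
(PatientID=A45, Age=36): 2 rows → Ward = O86, O86 ✓
(PatientID=A56, Age=35): 1 row → Ward = O17 ✓
(PatientID=A42, Age=38): 3 rows → Ward = O20, O20, O20 ✓
(PatientID=A45, Age=35): 1 row → Ward = O33 ✓
(PatientID=A45, Age=32): 1 row → Ward = O91 ✓
Every {PatientID, Age} value is associated with a single Ward value, so {PatientID, Age} -> Ward holds.

Yes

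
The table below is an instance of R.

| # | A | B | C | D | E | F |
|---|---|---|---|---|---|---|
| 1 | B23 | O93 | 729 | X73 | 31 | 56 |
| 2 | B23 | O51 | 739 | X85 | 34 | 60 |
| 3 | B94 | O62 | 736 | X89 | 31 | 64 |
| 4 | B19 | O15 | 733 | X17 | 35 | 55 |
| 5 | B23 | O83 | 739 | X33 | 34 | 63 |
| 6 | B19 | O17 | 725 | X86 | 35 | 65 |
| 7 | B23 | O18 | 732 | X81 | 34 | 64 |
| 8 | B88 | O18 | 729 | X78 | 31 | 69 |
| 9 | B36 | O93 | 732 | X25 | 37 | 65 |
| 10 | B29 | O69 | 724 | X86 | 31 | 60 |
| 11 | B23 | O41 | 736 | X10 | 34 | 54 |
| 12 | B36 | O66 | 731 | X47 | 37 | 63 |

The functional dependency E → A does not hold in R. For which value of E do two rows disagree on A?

E=31: rows 1, 3, 8, 10 → A takes values {B23, B94, B88, B29} — violation
E=34: rows 2, 5, 7, 11 → A = B23, B23, B23, B23 ✓
E=35: rows 4, 6 → A = B19, B19 ✓
E=37: rows 9, 12 → A = B36, B36 ✓
The only E value with inconsistent A is E=31.

31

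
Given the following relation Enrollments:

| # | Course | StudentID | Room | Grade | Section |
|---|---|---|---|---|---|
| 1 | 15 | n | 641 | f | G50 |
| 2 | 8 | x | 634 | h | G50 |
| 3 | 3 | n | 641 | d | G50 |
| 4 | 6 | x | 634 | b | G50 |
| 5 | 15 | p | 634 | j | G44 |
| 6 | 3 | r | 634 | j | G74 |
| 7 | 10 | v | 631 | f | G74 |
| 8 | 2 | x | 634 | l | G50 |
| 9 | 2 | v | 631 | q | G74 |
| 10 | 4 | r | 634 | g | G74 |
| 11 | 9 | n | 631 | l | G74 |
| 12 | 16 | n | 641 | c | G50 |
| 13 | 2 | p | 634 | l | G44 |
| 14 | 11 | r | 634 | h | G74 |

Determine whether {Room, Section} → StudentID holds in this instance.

No

(Room=641, Section=G50): rows 1, 3, 12 → StudentID = n, n, n ✓
(Room=634, Section=G50): rows 2, 4, 8 → StudentID = x, x, x ✓
(Room=634, Section=G44): rows 5, 13 → StudentID = p, p ✓
(Room=634, Section=G74): rows 6, 10, 14 → StudentID = r, r, r ✓
(Room=631, Section=G74): rows 7, 9, 11 → StudentID takes values {v, n} — violation
Two rows agree on {Room, Section} but differ on StudentID, so {Room, Section} → StudentID does not hold.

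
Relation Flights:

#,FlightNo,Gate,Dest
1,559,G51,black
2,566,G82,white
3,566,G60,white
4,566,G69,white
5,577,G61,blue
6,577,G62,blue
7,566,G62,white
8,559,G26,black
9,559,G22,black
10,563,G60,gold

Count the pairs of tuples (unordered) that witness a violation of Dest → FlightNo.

Dest=black: all 3 rows agree on FlightNo — 0 pairs.
Dest=white: all 4 rows agree on FlightNo — 0 pairs.
Dest=blue: all 2 rows agree on FlightNo — 0 pairs.

0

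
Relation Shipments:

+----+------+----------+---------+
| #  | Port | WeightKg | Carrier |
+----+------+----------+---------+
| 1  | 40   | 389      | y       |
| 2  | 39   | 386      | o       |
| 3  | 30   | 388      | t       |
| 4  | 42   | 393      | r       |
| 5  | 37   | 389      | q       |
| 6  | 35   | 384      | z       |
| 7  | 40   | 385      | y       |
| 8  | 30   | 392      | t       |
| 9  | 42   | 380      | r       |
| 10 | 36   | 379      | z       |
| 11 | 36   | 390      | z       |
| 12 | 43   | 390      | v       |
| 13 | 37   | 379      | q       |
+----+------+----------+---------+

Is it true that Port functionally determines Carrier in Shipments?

Port=40: rows 1, 7 → Carrier = y, y ✓
Port=39: row 2 → Carrier = o ✓
Port=30: rows 3, 8 → Carrier = t, t ✓
Port=42: rows 4, 9 → Carrier = r, r ✓
Port=37: rows 5, 13 → Carrier = q, q ✓
Port=35: row 6 → Carrier = z ✓
Port=36: rows 10, 11 → Carrier = z, z ✓
Port=43: row 12 → Carrier = v ✓
Every Port value is associated with a single Carrier value, so Port → Carrier holds.

Yes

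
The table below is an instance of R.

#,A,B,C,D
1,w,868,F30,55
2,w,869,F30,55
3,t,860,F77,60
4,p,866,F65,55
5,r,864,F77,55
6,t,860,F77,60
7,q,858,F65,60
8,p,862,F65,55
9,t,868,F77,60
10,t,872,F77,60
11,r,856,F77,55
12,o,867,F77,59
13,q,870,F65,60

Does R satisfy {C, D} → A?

Yes

(C=F30, D=55): rows 1, 2 → A = w, w ✓
(C=F77, D=60): rows 3, 6, 9, 10 → A = t, t, t, t ✓
(C=F65, D=55): rows 4, 8 → A = p, p ✓
(C=F77, D=55): rows 5, 11 → A = r, r ✓
(C=F65, D=60): rows 7, 13 → A = q, q ✓
(C=F77, D=59): row 12 → A = o ✓
Every {C, D} value is associated with a single A value, so {C, D} → A holds.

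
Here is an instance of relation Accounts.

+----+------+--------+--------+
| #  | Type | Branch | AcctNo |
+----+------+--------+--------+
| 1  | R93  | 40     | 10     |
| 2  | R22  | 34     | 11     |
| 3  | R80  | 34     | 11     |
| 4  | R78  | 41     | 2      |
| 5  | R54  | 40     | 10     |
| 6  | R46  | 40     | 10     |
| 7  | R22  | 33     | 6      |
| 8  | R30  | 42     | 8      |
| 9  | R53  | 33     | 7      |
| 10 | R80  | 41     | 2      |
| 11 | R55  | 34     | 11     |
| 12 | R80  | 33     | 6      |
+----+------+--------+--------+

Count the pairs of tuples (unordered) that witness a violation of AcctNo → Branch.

0

AcctNo=10: all 3 rows agree on Branch — 0 pairs.
AcctNo=11: all 3 rows agree on Branch — 0 pairs.
AcctNo=2: all 2 rows agree on Branch — 0 pairs.
AcctNo=6: all 2 rows agree on Branch — 0 pairs.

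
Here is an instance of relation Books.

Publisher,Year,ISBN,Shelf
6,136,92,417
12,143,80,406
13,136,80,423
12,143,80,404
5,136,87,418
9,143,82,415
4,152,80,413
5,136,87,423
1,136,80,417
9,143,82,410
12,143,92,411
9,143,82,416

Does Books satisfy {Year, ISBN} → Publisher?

No

(Year=136, ISBN=92): 1 row → Publisher = 6 ✓
(Year=143, ISBN=80): 2 rows → Publisher = 12, 12 ✓
(Year=136, ISBN=80): 2 rows → Publisher takes values {13, 1} — violation
(Year=136, ISBN=87): 2 rows → Publisher = 5, 5 ✓
(Year=143, ISBN=82): 3 rows → Publisher = 9, 9, 9 ✓
(Year=152, ISBN=80): 1 row → Publisher = 4 ✓
(Year=143, ISBN=92): 1 row → Publisher = 12 ✓
Two rows agree on {Year, ISBN} but differ on Publisher, so {Year, ISBN} → Publisher does not hold.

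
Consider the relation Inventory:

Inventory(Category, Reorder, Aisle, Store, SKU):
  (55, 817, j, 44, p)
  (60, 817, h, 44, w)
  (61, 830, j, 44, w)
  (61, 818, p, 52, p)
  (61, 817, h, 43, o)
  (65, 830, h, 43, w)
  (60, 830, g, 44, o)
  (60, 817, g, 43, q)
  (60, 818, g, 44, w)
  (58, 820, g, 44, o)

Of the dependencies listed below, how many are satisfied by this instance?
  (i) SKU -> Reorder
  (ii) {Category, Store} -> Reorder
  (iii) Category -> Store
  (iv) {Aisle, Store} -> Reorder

(i) SKU -> Reorder: SKU=p: 2 rows → Reorder takes values {817, 818} — violation; SKU=w: 4 rows → Reorder takes values {817, 830, 818} — violation; SKU=o: 3 rows → Reorder takes values {817, 830, 820} — violation — fails.
(ii) {Category, Store} -> Reorder: (Category=60, Store=44): 3 rows → Reorder takes values {817, 830, 818} — violation — fails.
(iii) Category -> Store: Category=60: 4 rows → Store takes values {44, 43} — violation; Category=61: 3 rows → Store takes values {44, 52, 43} — violation — fails.
(iv) {Aisle, Store} -> Reorder: (Aisle=j, Store=44): 2 rows → Reorder takes values {817, 830} — violation; (Aisle=h, Store=43): 2 rows → Reorder takes values {817, 830} — violation; (Aisle=g, Store=44): 3 rows → Reorder takes values {830, 818, 820} — violation — fails.
None of the 4 dependencies hold.

0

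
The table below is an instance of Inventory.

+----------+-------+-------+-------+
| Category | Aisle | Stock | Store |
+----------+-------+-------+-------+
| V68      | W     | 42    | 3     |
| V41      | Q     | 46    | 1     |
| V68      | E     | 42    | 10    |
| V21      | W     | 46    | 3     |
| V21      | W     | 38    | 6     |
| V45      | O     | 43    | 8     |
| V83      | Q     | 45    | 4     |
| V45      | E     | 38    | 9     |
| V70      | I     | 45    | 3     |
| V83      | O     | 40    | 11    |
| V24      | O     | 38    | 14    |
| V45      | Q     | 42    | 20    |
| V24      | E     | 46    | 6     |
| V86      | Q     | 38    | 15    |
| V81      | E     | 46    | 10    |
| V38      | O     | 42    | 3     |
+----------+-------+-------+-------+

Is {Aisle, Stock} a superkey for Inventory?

Two distinct rows share (Aisle=E, Stock=46), so {Aisle, Stock} does not determine every attribute — not a superkey.

No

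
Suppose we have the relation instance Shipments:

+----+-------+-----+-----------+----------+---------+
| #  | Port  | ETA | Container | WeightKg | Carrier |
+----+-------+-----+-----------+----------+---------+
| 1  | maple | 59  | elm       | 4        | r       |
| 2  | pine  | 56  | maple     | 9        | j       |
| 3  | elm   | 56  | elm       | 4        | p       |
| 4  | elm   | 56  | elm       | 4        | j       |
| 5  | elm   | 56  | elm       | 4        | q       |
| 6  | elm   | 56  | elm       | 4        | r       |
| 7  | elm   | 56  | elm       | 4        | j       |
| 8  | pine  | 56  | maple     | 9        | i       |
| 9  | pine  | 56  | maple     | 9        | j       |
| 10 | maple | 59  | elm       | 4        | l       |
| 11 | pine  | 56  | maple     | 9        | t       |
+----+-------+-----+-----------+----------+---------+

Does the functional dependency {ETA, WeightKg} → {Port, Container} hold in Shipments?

(ETA=59, WeightKg=4): rows 1, 10 → {Port,Container} = (maple, elm), (maple, elm) ✓
(ETA=56, WeightKg=9): rows 2, 8, 9, 11 → {Port,Container} = (pine, maple), (pine, maple), (pine, maple), (pine, maple) ✓
(ETA=56, WeightKg=4): rows 3, 4, 5, 6, 7 → {Port,Container} = (elm, elm), (elm, elm), (elm, elm), (elm, elm), (elm, elm) ✓
Every {ETA, WeightKg} value is associated with a single {Port, Container} value, so {ETA, WeightKg} → {Port, Container} holds.

Yes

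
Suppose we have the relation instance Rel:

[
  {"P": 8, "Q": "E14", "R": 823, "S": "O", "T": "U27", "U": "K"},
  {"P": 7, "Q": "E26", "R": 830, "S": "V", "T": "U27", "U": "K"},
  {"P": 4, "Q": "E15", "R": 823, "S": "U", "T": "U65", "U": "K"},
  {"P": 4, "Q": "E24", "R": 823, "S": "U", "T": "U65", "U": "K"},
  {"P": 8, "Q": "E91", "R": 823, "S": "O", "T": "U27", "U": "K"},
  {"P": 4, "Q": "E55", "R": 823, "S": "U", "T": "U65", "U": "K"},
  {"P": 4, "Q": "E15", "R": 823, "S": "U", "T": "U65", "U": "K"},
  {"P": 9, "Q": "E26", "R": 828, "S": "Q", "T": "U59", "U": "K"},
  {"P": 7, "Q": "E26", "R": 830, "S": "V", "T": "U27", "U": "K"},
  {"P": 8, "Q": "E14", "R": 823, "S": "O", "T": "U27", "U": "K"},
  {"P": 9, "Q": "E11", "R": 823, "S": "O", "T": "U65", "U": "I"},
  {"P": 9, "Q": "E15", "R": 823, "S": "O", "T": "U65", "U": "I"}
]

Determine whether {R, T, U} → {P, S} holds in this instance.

Yes

(R=823, T=U27, U=K): 3 rows → {P,S} = (8, O), (8, O), (8, O) ✓
(R=830, T=U27, U=K): 2 rows → {P,S} = (7, V), (7, V) ✓
(R=823, T=U65, U=K): 4 rows → {P,S} = (4, U), (4, U), (4, U), (4, U) ✓
(R=828, T=U59, U=K): 1 row → {P,S} = (9, Q) ✓
(R=823, T=U65, U=I): 2 rows → {P,S} = (9, O), (9, O) ✓
Every {R, T, U} value is associated with a single {P, S} value, so {R, T, U} → {P, S} holds.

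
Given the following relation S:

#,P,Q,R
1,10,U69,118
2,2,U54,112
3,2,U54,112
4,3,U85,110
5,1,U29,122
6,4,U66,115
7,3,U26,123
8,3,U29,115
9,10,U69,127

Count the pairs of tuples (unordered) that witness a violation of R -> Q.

1

R=112: all 2 rows agree on Q — 0 pairs.
R=115: violating pairs (6,8) — 1 pair.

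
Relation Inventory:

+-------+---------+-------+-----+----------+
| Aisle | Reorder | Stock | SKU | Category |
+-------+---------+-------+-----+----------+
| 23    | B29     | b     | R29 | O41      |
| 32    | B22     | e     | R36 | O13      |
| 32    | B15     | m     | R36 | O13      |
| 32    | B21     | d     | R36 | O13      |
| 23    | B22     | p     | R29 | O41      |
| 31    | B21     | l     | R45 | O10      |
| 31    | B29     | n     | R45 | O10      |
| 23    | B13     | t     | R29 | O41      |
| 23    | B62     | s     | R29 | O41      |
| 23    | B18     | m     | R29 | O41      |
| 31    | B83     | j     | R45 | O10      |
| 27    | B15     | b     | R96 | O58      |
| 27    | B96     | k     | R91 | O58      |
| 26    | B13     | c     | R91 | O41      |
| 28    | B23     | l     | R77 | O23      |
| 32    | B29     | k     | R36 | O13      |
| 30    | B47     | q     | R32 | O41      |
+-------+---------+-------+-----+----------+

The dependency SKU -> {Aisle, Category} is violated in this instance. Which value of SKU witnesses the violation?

SKU=R29: 5 rows → {Aisle,Category} = (23, O41), (23, O41), (23, O41), (23, O41), (23, O41) ✓
SKU=R36: 4 rows → {Aisle,Category} = (32, O13), (32, O13), (32, O13), (32, O13) ✓
SKU=R45: 3 rows → {Aisle,Category} = (31, O10), (31, O10), (31, O10) ✓
SKU=R96: 1 row → {Aisle,Category} = (27, O58) ✓
SKU=R91: 2 rows → {Aisle,Category} takes values {(27, O58), (26, O41)} — violation
SKU=R77: 1 row → {Aisle,Category} = (28, O23) ✓
SKU=R32: 1 row → {Aisle,Category} = (30, O41) ✓
The only SKU value with inconsistent RHS is SKU=R91.

R91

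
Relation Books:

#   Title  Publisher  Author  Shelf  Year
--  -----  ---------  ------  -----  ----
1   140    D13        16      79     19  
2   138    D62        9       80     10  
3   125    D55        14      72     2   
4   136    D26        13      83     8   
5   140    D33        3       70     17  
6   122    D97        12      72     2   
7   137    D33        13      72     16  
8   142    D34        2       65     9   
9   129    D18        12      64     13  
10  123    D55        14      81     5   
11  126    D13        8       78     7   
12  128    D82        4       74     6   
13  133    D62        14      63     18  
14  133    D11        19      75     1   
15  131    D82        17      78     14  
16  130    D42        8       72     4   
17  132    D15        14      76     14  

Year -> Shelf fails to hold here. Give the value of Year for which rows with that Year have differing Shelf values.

14

Year=19: row 1 → Shelf = 79 ✓
Year=10: row 2 → Shelf = 80 ✓
Year=2: rows 3, 6 → Shelf = 72, 72 ✓
Year=8: row 4 → Shelf = 83 ✓
Year=17: row 5 → Shelf = 70 ✓
Year=16: row 7 → Shelf = 72 ✓
Year=9: row 8 → Shelf = 65 ✓
Year=13: row 9 → Shelf = 64 ✓
Year=5: row 10 → Shelf = 81 ✓
Year=7: row 11 → Shelf = 78 ✓
Year=6: row 12 → Shelf = 74 ✓
Year=18: row 13 → Shelf = 63 ✓
Year=1: row 14 → Shelf = 75 ✓
Year=14: rows 15, 17 → Shelf takes values {78, 76} — violation
Year=4: row 16 → Shelf = 72 ✓
The only Year value with inconsistent Shelf is Year=14.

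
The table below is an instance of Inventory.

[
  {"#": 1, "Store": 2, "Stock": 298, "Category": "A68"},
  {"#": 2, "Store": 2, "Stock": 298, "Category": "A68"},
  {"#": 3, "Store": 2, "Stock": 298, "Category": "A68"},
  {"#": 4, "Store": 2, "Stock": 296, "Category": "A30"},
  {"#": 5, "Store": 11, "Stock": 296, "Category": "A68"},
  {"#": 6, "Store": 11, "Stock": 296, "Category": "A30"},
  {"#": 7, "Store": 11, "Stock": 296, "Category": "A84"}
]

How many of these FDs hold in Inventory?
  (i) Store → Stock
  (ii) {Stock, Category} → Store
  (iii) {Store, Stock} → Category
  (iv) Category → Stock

0

(i) Store → Stock: Store=2: rows 1, 2, 3, 4 → Stock takes values {298, 296} — violation — fails.
(ii) {Stock, Category} → Store: (Stock=296, Category=A30): rows 4, 6 → Store takes values {2, 11} — violation — fails.
(iii) {Store, Stock} → Category: (Store=11, Stock=296): rows 5, 6, 7 → Category takes values {A68, A30, A84} — violation — fails.
(iv) Category → Stock: Category=A68: rows 1, 2, 3, 5 → Stock takes values {298, 296} — violation — fails.
None of the 4 dependencies hold.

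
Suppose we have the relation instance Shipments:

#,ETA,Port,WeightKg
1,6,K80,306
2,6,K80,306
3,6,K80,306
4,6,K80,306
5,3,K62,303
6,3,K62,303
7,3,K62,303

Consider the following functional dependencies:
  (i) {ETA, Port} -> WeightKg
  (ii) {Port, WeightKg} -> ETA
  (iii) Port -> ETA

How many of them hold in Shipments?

3

(i) {ETA, Port} -> WeightKg: every LHS value maps to a single RHS value — holds.
(ii) {Port, WeightKg} -> ETA: every LHS value maps to a single RHS value — holds.
(iii) Port -> ETA: every LHS value maps to a single RHS value — holds.
3 of the 3 dependencies hold.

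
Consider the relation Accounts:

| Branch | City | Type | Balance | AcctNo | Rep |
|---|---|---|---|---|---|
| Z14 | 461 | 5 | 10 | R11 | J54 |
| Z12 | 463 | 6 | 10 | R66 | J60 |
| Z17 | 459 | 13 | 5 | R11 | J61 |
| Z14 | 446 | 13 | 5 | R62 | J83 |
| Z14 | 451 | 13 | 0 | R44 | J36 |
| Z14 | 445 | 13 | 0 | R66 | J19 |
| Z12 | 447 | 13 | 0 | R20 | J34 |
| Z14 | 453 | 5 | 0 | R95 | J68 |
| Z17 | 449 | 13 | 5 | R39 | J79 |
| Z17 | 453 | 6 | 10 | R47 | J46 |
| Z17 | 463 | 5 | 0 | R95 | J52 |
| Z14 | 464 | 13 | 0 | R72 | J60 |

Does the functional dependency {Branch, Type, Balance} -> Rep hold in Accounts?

(Branch=Z14, Type=5, Balance=10): 1 row → Rep = J54 ✓
(Branch=Z12, Type=6, Balance=10): 1 row → Rep = J60 ✓
(Branch=Z17, Type=13, Balance=5): 2 rows → Rep takes values {J61, J79} — violation
(Branch=Z14, Type=13, Balance=5): 1 row → Rep = J83 ✓
(Branch=Z14, Type=13, Balance=0): 3 rows → Rep takes values {J36, J19, J60} — violation
(Branch=Z12, Type=13, Balance=0): 1 row → Rep = J34 ✓
(Branch=Z14, Type=5, Balance=0): 1 row → Rep = J68 ✓
(Branch=Z17, Type=6, Balance=10): 1 row → Rep = J46 ✓
(Branch=Z17, Type=5, Balance=0): 1 row → Rep = J52 ✓
Two rows agree on {Branch, Type, Balance} but differ on Rep, so {Branch, Type, Balance} -> Rep does not hold.

No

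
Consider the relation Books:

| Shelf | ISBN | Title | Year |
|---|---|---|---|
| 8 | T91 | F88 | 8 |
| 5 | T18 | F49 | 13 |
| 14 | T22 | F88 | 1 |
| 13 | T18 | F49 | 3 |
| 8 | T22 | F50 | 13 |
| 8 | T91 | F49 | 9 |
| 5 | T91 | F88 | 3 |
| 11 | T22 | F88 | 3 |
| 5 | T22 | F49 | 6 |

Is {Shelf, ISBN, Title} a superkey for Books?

Yes

All 9 rows have distinct {Shelf, ISBN, Title} values, so {Shelf, ISBN, Title} → (all attributes) holds and {Shelf, ISBN, Title} is a superkey.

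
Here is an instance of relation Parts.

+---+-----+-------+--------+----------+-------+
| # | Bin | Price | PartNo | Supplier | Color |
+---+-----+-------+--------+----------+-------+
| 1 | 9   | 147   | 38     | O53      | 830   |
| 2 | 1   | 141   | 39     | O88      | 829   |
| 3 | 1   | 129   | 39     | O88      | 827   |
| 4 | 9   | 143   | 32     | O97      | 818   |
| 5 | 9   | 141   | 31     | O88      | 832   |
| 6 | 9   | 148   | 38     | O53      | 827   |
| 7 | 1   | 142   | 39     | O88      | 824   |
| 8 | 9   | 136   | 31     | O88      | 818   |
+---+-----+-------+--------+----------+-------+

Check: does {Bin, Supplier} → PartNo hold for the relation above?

(Bin=9, Supplier=O53): rows 1, 6 → PartNo = 38, 38 ✓
(Bin=1, Supplier=O88): rows 2, 3, 7 → PartNo = 39, 39, 39 ✓
(Bin=9, Supplier=O97): row 4 → PartNo = 32 ✓
(Bin=9, Supplier=O88): rows 5, 8 → PartNo = 31, 31 ✓
Every {Bin, Supplier} value is associated with a single PartNo value, so {Bin, Supplier} → PartNo holds.

Yes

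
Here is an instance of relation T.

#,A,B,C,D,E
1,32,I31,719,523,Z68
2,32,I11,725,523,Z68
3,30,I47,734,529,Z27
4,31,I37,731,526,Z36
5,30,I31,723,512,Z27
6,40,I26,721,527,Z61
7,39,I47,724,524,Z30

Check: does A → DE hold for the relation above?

No

A=32: rows 1, 2 → {D,E} = (523, Z68), (523, Z68) ✓
A=30: rows 3, 5 → {D,E} takes values {(529, Z27), (512, Z27)} — violation
A=31: row 4 → {D,E} = (526, Z36) ✓
A=40: row 6 → {D,E} = (527, Z61) ✓
A=39: row 7 → {D,E} = (524, Z30) ✓
Two rows agree on A but differ on DE, so A → DE does not hold.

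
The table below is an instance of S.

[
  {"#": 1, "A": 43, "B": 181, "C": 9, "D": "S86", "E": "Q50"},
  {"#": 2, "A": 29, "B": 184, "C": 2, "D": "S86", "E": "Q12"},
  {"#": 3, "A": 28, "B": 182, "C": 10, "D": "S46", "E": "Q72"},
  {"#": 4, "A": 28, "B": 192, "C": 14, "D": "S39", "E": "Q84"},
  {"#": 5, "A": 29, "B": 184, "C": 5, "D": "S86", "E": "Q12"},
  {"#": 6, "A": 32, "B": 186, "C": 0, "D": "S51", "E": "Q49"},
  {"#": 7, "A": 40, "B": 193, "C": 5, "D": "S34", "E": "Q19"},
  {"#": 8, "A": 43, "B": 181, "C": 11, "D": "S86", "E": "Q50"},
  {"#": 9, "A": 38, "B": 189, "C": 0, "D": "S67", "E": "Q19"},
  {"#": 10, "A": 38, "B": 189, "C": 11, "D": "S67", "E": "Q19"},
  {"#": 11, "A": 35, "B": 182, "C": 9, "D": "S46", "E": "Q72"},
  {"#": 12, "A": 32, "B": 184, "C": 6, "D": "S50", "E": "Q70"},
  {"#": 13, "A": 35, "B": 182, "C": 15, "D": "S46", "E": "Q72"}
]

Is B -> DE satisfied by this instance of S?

B=181: rows 1, 8 → {D,E} = (S86, Q50), (S86, Q50) ✓
B=184: rows 2, 5, 12 → {D,E} takes values {(S86, Q12), (S50, Q70)} — violation
B=182: rows 3, 11, 13 → {D,E} = (S46, Q72), (S46, Q72), (S46, Q72) ✓
B=192: row 4 → {D,E} = (S39, Q84) ✓
B=186: row 6 → {D,E} = (S51, Q49) ✓
B=193: row 7 → {D,E} = (S34, Q19) ✓
B=189: rows 9, 10 → {D,E} = (S67, Q19), (S67, Q19) ✓
Two rows agree on B but differ on DE, so B -> DE does not hold.

No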